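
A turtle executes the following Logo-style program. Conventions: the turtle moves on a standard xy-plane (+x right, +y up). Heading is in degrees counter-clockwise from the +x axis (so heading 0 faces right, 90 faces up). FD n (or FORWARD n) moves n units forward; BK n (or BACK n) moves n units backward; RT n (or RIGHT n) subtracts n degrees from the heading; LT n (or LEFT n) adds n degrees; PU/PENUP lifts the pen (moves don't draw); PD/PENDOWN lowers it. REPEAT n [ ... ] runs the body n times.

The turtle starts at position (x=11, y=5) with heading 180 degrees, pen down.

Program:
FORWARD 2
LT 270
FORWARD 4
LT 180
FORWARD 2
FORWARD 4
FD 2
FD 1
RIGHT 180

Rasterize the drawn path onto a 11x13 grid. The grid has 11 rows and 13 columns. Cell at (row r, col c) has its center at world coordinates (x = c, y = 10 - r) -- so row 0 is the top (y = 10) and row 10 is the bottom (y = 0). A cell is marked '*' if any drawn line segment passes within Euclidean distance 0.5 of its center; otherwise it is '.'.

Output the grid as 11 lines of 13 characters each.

Answer: .............
.........*...
.........*...
.........*...
.........*...
.........***.
.........*...
.........*...
.........*...
.........*...
.........*...

Derivation:
Segment 0: (11,5) -> (9,5)
Segment 1: (9,5) -> (9,9)
Segment 2: (9,9) -> (9,7)
Segment 3: (9,7) -> (9,3)
Segment 4: (9,3) -> (9,1)
Segment 5: (9,1) -> (9,0)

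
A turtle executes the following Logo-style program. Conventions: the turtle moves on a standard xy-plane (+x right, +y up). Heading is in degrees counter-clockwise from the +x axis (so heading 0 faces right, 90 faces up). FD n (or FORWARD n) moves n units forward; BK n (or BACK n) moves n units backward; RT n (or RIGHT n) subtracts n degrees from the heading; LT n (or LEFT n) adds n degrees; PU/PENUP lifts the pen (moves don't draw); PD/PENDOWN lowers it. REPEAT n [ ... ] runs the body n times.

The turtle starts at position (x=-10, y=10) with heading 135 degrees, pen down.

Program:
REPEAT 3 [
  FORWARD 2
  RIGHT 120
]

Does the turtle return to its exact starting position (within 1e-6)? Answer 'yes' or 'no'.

Answer: yes

Derivation:
Executing turtle program step by step:
Start: pos=(-10,10), heading=135, pen down
REPEAT 3 [
  -- iteration 1/3 --
  FD 2: (-10,10) -> (-11.414,11.414) [heading=135, draw]
  RT 120: heading 135 -> 15
  -- iteration 2/3 --
  FD 2: (-11.414,11.414) -> (-9.482,11.932) [heading=15, draw]
  RT 120: heading 15 -> 255
  -- iteration 3/3 --
  FD 2: (-9.482,11.932) -> (-10,10) [heading=255, draw]
  RT 120: heading 255 -> 135
]
Final: pos=(-10,10), heading=135, 3 segment(s) drawn

Start position: (-10, 10)
Final position: (-10, 10)
Distance = 0; < 1e-6 -> CLOSED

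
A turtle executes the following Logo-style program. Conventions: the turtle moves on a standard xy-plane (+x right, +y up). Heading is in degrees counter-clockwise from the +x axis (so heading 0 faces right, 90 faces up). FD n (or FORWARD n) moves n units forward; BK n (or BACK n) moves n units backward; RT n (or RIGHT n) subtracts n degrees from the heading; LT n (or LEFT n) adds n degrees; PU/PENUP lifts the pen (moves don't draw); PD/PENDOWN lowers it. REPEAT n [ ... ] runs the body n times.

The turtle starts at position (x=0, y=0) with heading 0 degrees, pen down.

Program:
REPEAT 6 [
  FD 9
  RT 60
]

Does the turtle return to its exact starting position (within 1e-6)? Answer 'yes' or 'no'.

Answer: yes

Derivation:
Executing turtle program step by step:
Start: pos=(0,0), heading=0, pen down
REPEAT 6 [
  -- iteration 1/6 --
  FD 9: (0,0) -> (9,0) [heading=0, draw]
  RT 60: heading 0 -> 300
  -- iteration 2/6 --
  FD 9: (9,0) -> (13.5,-7.794) [heading=300, draw]
  RT 60: heading 300 -> 240
  -- iteration 3/6 --
  FD 9: (13.5,-7.794) -> (9,-15.588) [heading=240, draw]
  RT 60: heading 240 -> 180
  -- iteration 4/6 --
  FD 9: (9,-15.588) -> (0,-15.588) [heading=180, draw]
  RT 60: heading 180 -> 120
  -- iteration 5/6 --
  FD 9: (0,-15.588) -> (-4.5,-7.794) [heading=120, draw]
  RT 60: heading 120 -> 60
  -- iteration 6/6 --
  FD 9: (-4.5,-7.794) -> (0,0) [heading=60, draw]
  RT 60: heading 60 -> 0
]
Final: pos=(0,0), heading=0, 6 segment(s) drawn

Start position: (0, 0)
Final position: (0, 0)
Distance = 0; < 1e-6 -> CLOSED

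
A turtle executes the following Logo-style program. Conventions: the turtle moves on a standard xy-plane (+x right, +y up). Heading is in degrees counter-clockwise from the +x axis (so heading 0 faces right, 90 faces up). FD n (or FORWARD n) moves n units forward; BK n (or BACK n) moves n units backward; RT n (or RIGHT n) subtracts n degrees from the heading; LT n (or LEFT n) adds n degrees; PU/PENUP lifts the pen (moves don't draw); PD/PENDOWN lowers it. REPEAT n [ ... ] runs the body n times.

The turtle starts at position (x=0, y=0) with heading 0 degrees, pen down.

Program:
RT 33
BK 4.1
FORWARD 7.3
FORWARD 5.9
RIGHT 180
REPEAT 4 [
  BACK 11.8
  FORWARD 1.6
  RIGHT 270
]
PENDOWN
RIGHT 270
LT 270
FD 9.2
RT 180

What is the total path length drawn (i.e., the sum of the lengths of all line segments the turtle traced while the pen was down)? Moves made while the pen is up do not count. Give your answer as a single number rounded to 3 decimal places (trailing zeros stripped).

Executing turtle program step by step:
Start: pos=(0,0), heading=0, pen down
RT 33: heading 0 -> 327
BK 4.1: (0,0) -> (-3.439,2.233) [heading=327, draw]
FD 7.3: (-3.439,2.233) -> (2.684,-1.743) [heading=327, draw]
FD 5.9: (2.684,-1.743) -> (7.632,-4.956) [heading=327, draw]
RT 180: heading 327 -> 147
REPEAT 4 [
  -- iteration 1/4 --
  BK 11.8: (7.632,-4.956) -> (17.528,-11.383) [heading=147, draw]
  FD 1.6: (17.528,-11.383) -> (16.186,-10.512) [heading=147, draw]
  RT 270: heading 147 -> 237
  -- iteration 2/4 --
  BK 11.8: (16.186,-10.512) -> (22.613,-0.615) [heading=237, draw]
  FD 1.6: (22.613,-0.615) -> (21.742,-1.957) [heading=237, draw]
  RT 270: heading 237 -> 327
  -- iteration 3/4 --
  BK 11.8: (21.742,-1.957) -> (11.845,4.47) [heading=327, draw]
  FD 1.6: (11.845,4.47) -> (13.187,3.598) [heading=327, draw]
  RT 270: heading 327 -> 57
  -- iteration 4/4 --
  BK 11.8: (13.187,3.598) -> (6.76,-6.298) [heading=57, draw]
  FD 1.6: (6.76,-6.298) -> (7.632,-4.956) [heading=57, draw]
  RT 270: heading 57 -> 147
]
PD: pen down
RT 270: heading 147 -> 237
LT 270: heading 237 -> 147
FD 9.2: (7.632,-4.956) -> (-0.084,0.054) [heading=147, draw]
RT 180: heading 147 -> 327
Final: pos=(-0.084,0.054), heading=327, 12 segment(s) drawn

Segment lengths:
  seg 1: (0,0) -> (-3.439,2.233), length = 4.1
  seg 2: (-3.439,2.233) -> (2.684,-1.743), length = 7.3
  seg 3: (2.684,-1.743) -> (7.632,-4.956), length = 5.9
  seg 4: (7.632,-4.956) -> (17.528,-11.383), length = 11.8
  seg 5: (17.528,-11.383) -> (16.186,-10.512), length = 1.6
  seg 6: (16.186,-10.512) -> (22.613,-0.615), length = 11.8
  seg 7: (22.613,-0.615) -> (21.742,-1.957), length = 1.6
  seg 8: (21.742,-1.957) -> (11.845,4.47), length = 11.8
  seg 9: (11.845,4.47) -> (13.187,3.598), length = 1.6
  seg 10: (13.187,3.598) -> (6.76,-6.298), length = 11.8
  seg 11: (6.76,-6.298) -> (7.632,-4.956), length = 1.6
  seg 12: (7.632,-4.956) -> (-0.084,0.054), length = 9.2
Total = 80.1

Answer: 80.1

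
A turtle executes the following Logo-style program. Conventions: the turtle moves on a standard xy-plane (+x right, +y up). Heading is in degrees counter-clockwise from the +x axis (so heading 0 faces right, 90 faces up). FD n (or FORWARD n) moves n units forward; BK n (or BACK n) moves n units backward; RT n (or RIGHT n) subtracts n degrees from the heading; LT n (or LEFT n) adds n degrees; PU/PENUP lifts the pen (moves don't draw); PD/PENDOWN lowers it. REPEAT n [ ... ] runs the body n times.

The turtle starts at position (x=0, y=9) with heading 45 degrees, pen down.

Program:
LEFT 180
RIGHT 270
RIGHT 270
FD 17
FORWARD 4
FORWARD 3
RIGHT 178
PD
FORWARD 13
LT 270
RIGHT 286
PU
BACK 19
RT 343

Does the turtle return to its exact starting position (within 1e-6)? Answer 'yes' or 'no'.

Executing turtle program step by step:
Start: pos=(0,9), heading=45, pen down
LT 180: heading 45 -> 225
RT 270: heading 225 -> 315
RT 270: heading 315 -> 45
FD 17: (0,9) -> (12.021,21.021) [heading=45, draw]
FD 4: (12.021,21.021) -> (14.849,23.849) [heading=45, draw]
FD 3: (14.849,23.849) -> (16.971,25.971) [heading=45, draw]
RT 178: heading 45 -> 227
PD: pen down
FD 13: (16.971,25.971) -> (8.105,16.463) [heading=227, draw]
LT 270: heading 227 -> 137
RT 286: heading 137 -> 211
PU: pen up
BK 19: (8.105,16.463) -> (24.391,26.249) [heading=211, move]
RT 343: heading 211 -> 228
Final: pos=(24.391,26.249), heading=228, 4 segment(s) drawn

Start position: (0, 9)
Final position: (24.391, 26.249)
Distance = 29.874; >= 1e-6 -> NOT closed

Answer: no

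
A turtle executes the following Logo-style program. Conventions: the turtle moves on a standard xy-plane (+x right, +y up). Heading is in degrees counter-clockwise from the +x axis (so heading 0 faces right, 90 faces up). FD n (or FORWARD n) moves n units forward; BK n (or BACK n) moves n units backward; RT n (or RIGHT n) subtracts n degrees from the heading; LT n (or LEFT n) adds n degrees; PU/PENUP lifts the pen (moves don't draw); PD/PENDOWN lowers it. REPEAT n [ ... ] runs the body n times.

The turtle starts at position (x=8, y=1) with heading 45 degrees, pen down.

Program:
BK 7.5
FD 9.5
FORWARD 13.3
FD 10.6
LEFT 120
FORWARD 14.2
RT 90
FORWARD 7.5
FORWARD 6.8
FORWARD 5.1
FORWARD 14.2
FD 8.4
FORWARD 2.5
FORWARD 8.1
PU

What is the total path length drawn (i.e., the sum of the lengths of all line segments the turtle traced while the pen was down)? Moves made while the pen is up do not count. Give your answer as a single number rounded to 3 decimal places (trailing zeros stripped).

Answer: 107.7

Derivation:
Executing turtle program step by step:
Start: pos=(8,1), heading=45, pen down
BK 7.5: (8,1) -> (2.697,-4.303) [heading=45, draw]
FD 9.5: (2.697,-4.303) -> (9.414,2.414) [heading=45, draw]
FD 13.3: (9.414,2.414) -> (18.819,11.819) [heading=45, draw]
FD 10.6: (18.819,11.819) -> (26.314,19.314) [heading=45, draw]
LT 120: heading 45 -> 165
FD 14.2: (26.314,19.314) -> (12.598,22.989) [heading=165, draw]
RT 90: heading 165 -> 75
FD 7.5: (12.598,22.989) -> (14.539,30.234) [heading=75, draw]
FD 6.8: (14.539,30.234) -> (16.299,36.802) [heading=75, draw]
FD 5.1: (16.299,36.802) -> (17.619,41.728) [heading=75, draw]
FD 14.2: (17.619,41.728) -> (21.294,55.444) [heading=75, draw]
FD 8.4: (21.294,55.444) -> (23.468,63.558) [heading=75, draw]
FD 2.5: (23.468,63.558) -> (24.115,65.973) [heading=75, draw]
FD 8.1: (24.115,65.973) -> (26.212,73.797) [heading=75, draw]
PU: pen up
Final: pos=(26.212,73.797), heading=75, 12 segment(s) drawn

Segment lengths:
  seg 1: (8,1) -> (2.697,-4.303), length = 7.5
  seg 2: (2.697,-4.303) -> (9.414,2.414), length = 9.5
  seg 3: (9.414,2.414) -> (18.819,11.819), length = 13.3
  seg 4: (18.819,11.819) -> (26.314,19.314), length = 10.6
  seg 5: (26.314,19.314) -> (12.598,22.989), length = 14.2
  seg 6: (12.598,22.989) -> (14.539,30.234), length = 7.5
  seg 7: (14.539,30.234) -> (16.299,36.802), length = 6.8
  seg 8: (16.299,36.802) -> (17.619,41.728), length = 5.1
  seg 9: (17.619,41.728) -> (21.294,55.444), length = 14.2
  seg 10: (21.294,55.444) -> (23.468,63.558), length = 8.4
  seg 11: (23.468,63.558) -> (24.115,65.973), length = 2.5
  seg 12: (24.115,65.973) -> (26.212,73.797), length = 8.1
Total = 107.7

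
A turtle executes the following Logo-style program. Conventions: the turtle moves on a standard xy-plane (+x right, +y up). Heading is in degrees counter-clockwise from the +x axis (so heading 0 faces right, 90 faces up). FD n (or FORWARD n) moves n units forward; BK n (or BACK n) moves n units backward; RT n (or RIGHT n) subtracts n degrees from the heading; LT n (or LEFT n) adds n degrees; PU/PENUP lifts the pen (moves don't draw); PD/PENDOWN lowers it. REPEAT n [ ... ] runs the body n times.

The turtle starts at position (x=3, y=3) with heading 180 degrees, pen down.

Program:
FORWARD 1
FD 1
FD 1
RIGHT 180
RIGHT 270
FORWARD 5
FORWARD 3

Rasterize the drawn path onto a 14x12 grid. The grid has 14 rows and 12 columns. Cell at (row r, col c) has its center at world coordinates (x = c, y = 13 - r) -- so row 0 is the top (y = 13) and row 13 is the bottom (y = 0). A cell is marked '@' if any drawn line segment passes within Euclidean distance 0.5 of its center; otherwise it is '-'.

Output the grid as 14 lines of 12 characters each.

Answer: ------------
------------
@-----------
@-----------
@-----------
@-----------
@-----------
@-----------
@-----------
@-----------
@@@@--------
------------
------------
------------

Derivation:
Segment 0: (3,3) -> (2,3)
Segment 1: (2,3) -> (1,3)
Segment 2: (1,3) -> (0,3)
Segment 3: (0,3) -> (-0,8)
Segment 4: (-0,8) -> (-0,11)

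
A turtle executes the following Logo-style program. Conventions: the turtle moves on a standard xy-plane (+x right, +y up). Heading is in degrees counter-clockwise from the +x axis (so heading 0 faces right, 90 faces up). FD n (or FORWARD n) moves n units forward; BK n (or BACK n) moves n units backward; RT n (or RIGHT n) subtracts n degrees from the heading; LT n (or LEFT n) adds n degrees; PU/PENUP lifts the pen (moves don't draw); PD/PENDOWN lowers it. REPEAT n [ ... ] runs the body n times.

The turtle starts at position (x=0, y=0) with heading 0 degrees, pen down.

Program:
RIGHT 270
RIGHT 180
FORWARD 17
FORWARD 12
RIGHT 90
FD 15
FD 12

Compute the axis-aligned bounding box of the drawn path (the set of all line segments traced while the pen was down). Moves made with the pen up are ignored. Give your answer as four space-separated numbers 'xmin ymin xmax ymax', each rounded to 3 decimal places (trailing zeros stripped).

Answer: -27 -29 0 0

Derivation:
Executing turtle program step by step:
Start: pos=(0,0), heading=0, pen down
RT 270: heading 0 -> 90
RT 180: heading 90 -> 270
FD 17: (0,0) -> (0,-17) [heading=270, draw]
FD 12: (0,-17) -> (0,-29) [heading=270, draw]
RT 90: heading 270 -> 180
FD 15: (0,-29) -> (-15,-29) [heading=180, draw]
FD 12: (-15,-29) -> (-27,-29) [heading=180, draw]
Final: pos=(-27,-29), heading=180, 4 segment(s) drawn

Segment endpoints: x in {-27, -15, 0, 0, 0}, y in {-29, -29, -29, -17, 0}
xmin=-27, ymin=-29, xmax=0, ymax=0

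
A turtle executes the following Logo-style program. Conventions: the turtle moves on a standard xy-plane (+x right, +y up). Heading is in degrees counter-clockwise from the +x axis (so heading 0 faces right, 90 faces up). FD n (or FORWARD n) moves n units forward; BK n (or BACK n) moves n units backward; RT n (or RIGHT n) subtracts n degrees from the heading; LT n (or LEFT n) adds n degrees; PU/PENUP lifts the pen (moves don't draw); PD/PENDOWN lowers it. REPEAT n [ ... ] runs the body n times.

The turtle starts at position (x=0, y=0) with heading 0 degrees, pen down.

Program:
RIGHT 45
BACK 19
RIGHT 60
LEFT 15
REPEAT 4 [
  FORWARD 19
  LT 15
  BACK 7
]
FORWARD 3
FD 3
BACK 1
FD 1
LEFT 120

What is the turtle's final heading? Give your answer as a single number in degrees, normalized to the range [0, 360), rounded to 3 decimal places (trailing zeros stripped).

Executing turtle program step by step:
Start: pos=(0,0), heading=0, pen down
RT 45: heading 0 -> 315
BK 19: (0,0) -> (-13.435,13.435) [heading=315, draw]
RT 60: heading 315 -> 255
LT 15: heading 255 -> 270
REPEAT 4 [
  -- iteration 1/4 --
  FD 19: (-13.435,13.435) -> (-13.435,-5.565) [heading=270, draw]
  LT 15: heading 270 -> 285
  BK 7: (-13.435,-5.565) -> (-15.247,1.197) [heading=285, draw]
  -- iteration 2/4 --
  FD 19: (-15.247,1.197) -> (-10.329,-17.156) [heading=285, draw]
  LT 15: heading 285 -> 300
  BK 7: (-10.329,-17.156) -> (-13.829,-11.094) [heading=300, draw]
  -- iteration 3/4 --
  FD 19: (-13.829,-11.094) -> (-4.329,-27.548) [heading=300, draw]
  LT 15: heading 300 -> 315
  BK 7: (-4.329,-27.548) -> (-9.279,-22.599) [heading=315, draw]
  -- iteration 4/4 --
  FD 19: (-9.279,-22.599) -> (4.156,-36.034) [heading=315, draw]
  LT 15: heading 315 -> 330
  BK 7: (4.156,-36.034) -> (-1.906,-32.534) [heading=330, draw]
]
FD 3: (-1.906,-32.534) -> (0.692,-34.034) [heading=330, draw]
FD 3: (0.692,-34.034) -> (3.29,-35.534) [heading=330, draw]
BK 1: (3.29,-35.534) -> (2.424,-35.034) [heading=330, draw]
FD 1: (2.424,-35.034) -> (3.29,-35.534) [heading=330, draw]
LT 120: heading 330 -> 90
Final: pos=(3.29,-35.534), heading=90, 13 segment(s) drawn

Answer: 90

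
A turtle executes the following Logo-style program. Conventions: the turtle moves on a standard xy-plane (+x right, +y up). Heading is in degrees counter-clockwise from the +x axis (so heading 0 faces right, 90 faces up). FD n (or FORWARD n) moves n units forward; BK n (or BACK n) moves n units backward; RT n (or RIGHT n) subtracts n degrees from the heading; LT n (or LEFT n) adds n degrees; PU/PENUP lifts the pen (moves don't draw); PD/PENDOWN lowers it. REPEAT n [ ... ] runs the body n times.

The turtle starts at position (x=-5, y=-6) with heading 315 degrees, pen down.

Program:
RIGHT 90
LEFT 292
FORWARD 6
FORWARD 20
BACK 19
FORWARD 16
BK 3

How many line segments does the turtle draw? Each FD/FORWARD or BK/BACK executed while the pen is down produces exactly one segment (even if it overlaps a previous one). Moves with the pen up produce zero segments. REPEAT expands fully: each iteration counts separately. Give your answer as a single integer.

Executing turtle program step by step:
Start: pos=(-5,-6), heading=315, pen down
RT 90: heading 315 -> 225
LT 292: heading 225 -> 157
FD 6: (-5,-6) -> (-10.523,-3.656) [heading=157, draw]
FD 20: (-10.523,-3.656) -> (-28.933,4.159) [heading=157, draw]
BK 19: (-28.933,4.159) -> (-11.444,-3.265) [heading=157, draw]
FD 16: (-11.444,-3.265) -> (-26.172,2.987) [heading=157, draw]
BK 3: (-26.172,2.987) -> (-23.41,1.815) [heading=157, draw]
Final: pos=(-23.41,1.815), heading=157, 5 segment(s) drawn
Segments drawn: 5

Answer: 5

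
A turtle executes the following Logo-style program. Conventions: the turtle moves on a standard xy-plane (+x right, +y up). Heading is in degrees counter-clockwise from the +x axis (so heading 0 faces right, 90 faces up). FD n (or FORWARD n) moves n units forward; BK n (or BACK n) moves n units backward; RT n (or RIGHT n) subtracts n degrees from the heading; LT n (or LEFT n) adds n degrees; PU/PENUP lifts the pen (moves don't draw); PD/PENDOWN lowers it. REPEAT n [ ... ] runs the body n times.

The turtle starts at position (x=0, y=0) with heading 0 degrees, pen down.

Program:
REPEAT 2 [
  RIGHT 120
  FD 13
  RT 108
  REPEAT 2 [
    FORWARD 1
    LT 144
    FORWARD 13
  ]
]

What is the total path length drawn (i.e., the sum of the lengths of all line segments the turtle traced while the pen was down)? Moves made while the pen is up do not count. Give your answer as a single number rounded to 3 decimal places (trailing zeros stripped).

Executing turtle program step by step:
Start: pos=(0,0), heading=0, pen down
REPEAT 2 [
  -- iteration 1/2 --
  RT 120: heading 0 -> 240
  FD 13: (0,0) -> (-6.5,-11.258) [heading=240, draw]
  RT 108: heading 240 -> 132
  REPEAT 2 [
    -- iteration 1/2 --
    FD 1: (-6.5,-11.258) -> (-7.169,-10.515) [heading=132, draw]
    LT 144: heading 132 -> 276
    FD 13: (-7.169,-10.515) -> (-5.81,-23.444) [heading=276, draw]
    -- iteration 2/2 --
    FD 1: (-5.81,-23.444) -> (-5.706,-24.438) [heading=276, draw]
    LT 144: heading 276 -> 60
    FD 13: (-5.706,-24.438) -> (0.794,-13.18) [heading=60, draw]
  ]
  -- iteration 2/2 --
  RT 120: heading 60 -> 300
  FD 13: (0.794,-13.18) -> (7.294,-24.438) [heading=300, draw]
  RT 108: heading 300 -> 192
  REPEAT 2 [
    -- iteration 1/2 --
    FD 1: (7.294,-24.438) -> (6.316,-24.646) [heading=192, draw]
    LT 144: heading 192 -> 336
    FD 13: (6.316,-24.646) -> (18.192,-29.934) [heading=336, draw]
    -- iteration 2/2 --
    FD 1: (18.192,-29.934) -> (19.106,-30.341) [heading=336, draw]
    LT 144: heading 336 -> 120
    FD 13: (19.106,-30.341) -> (12.606,-19.082) [heading=120, draw]
  ]
]
Final: pos=(12.606,-19.082), heading=120, 10 segment(s) drawn

Segment lengths:
  seg 1: (0,0) -> (-6.5,-11.258), length = 13
  seg 2: (-6.5,-11.258) -> (-7.169,-10.515), length = 1
  seg 3: (-7.169,-10.515) -> (-5.81,-23.444), length = 13
  seg 4: (-5.81,-23.444) -> (-5.706,-24.438), length = 1
  seg 5: (-5.706,-24.438) -> (0.794,-13.18), length = 13
  seg 6: (0.794,-13.18) -> (7.294,-24.438), length = 13
  seg 7: (7.294,-24.438) -> (6.316,-24.646), length = 1
  seg 8: (6.316,-24.646) -> (18.192,-29.934), length = 13
  seg 9: (18.192,-29.934) -> (19.106,-30.341), length = 1
  seg 10: (19.106,-30.341) -> (12.606,-19.082), length = 13
Total = 82

Answer: 82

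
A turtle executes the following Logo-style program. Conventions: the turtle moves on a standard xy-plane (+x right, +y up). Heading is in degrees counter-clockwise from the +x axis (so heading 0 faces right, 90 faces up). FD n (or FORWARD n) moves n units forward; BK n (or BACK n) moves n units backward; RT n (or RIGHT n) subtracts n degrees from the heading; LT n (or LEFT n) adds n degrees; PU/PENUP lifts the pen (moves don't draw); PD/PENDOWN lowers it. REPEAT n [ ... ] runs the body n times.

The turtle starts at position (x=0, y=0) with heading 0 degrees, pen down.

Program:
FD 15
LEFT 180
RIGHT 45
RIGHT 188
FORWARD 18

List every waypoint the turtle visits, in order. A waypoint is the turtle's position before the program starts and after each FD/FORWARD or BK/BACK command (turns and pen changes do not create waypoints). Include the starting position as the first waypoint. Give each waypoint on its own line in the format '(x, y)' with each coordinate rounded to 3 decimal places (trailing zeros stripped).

Executing turtle program step by step:
Start: pos=(0,0), heading=0, pen down
FD 15: (0,0) -> (15,0) [heading=0, draw]
LT 180: heading 0 -> 180
RT 45: heading 180 -> 135
RT 188: heading 135 -> 307
FD 18: (15,0) -> (25.833,-14.375) [heading=307, draw]
Final: pos=(25.833,-14.375), heading=307, 2 segment(s) drawn
Waypoints (3 total):
(0, 0)
(15, 0)
(25.833, -14.375)

Answer: (0, 0)
(15, 0)
(25.833, -14.375)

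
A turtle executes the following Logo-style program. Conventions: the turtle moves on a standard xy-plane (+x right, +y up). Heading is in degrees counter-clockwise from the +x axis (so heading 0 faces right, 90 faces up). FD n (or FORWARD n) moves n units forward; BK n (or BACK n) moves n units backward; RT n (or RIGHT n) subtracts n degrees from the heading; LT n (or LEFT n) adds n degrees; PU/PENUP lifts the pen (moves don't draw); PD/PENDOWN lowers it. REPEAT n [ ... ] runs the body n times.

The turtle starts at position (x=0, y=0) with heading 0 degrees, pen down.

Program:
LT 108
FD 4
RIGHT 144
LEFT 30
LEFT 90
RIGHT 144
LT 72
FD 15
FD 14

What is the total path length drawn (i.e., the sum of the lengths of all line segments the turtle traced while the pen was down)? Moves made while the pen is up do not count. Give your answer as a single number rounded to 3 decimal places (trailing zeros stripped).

Executing turtle program step by step:
Start: pos=(0,0), heading=0, pen down
LT 108: heading 0 -> 108
FD 4: (0,0) -> (-1.236,3.804) [heading=108, draw]
RT 144: heading 108 -> 324
LT 30: heading 324 -> 354
LT 90: heading 354 -> 84
RT 144: heading 84 -> 300
LT 72: heading 300 -> 12
FD 15: (-1.236,3.804) -> (13.436,6.923) [heading=12, draw]
FD 14: (13.436,6.923) -> (27.13,9.834) [heading=12, draw]
Final: pos=(27.13,9.834), heading=12, 3 segment(s) drawn

Segment lengths:
  seg 1: (0,0) -> (-1.236,3.804), length = 4
  seg 2: (-1.236,3.804) -> (13.436,6.923), length = 15
  seg 3: (13.436,6.923) -> (27.13,9.834), length = 14
Total = 33

Answer: 33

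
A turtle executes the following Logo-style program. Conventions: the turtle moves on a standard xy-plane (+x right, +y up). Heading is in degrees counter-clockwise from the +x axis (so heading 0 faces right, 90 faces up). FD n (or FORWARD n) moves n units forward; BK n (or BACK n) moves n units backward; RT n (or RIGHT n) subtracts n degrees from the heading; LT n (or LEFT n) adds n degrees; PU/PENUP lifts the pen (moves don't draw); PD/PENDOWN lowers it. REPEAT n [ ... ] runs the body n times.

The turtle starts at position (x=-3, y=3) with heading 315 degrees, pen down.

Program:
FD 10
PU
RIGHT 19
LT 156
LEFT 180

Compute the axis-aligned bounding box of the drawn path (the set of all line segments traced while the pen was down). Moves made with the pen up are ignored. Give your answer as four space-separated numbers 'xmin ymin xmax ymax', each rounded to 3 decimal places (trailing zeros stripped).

Answer: -3 -4.071 4.071 3

Derivation:
Executing turtle program step by step:
Start: pos=(-3,3), heading=315, pen down
FD 10: (-3,3) -> (4.071,-4.071) [heading=315, draw]
PU: pen up
RT 19: heading 315 -> 296
LT 156: heading 296 -> 92
LT 180: heading 92 -> 272
Final: pos=(4.071,-4.071), heading=272, 1 segment(s) drawn

Segment endpoints: x in {-3, 4.071}, y in {-4.071, 3}
xmin=-3, ymin=-4.071, xmax=4.071, ymax=3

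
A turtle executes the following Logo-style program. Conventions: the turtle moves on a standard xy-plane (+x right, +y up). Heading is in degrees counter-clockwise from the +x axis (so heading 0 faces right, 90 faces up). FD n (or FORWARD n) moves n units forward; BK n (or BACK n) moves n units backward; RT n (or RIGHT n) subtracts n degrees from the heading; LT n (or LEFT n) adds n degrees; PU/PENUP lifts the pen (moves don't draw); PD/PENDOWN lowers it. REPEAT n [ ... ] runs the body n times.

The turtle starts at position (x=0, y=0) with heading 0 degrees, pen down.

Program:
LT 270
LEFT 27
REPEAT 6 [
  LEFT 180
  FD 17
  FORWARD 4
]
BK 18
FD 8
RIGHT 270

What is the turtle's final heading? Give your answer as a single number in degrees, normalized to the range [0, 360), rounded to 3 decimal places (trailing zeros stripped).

Executing turtle program step by step:
Start: pos=(0,0), heading=0, pen down
LT 270: heading 0 -> 270
LT 27: heading 270 -> 297
REPEAT 6 [
  -- iteration 1/6 --
  LT 180: heading 297 -> 117
  FD 17: (0,0) -> (-7.718,15.147) [heading=117, draw]
  FD 4: (-7.718,15.147) -> (-9.534,18.711) [heading=117, draw]
  -- iteration 2/6 --
  LT 180: heading 117 -> 297
  FD 17: (-9.534,18.711) -> (-1.816,3.564) [heading=297, draw]
  FD 4: (-1.816,3.564) -> (0,0) [heading=297, draw]
  -- iteration 3/6 --
  LT 180: heading 297 -> 117
  FD 17: (0,0) -> (-7.718,15.147) [heading=117, draw]
  FD 4: (-7.718,15.147) -> (-9.534,18.711) [heading=117, draw]
  -- iteration 4/6 --
  LT 180: heading 117 -> 297
  FD 17: (-9.534,18.711) -> (-1.816,3.564) [heading=297, draw]
  FD 4: (-1.816,3.564) -> (0,0) [heading=297, draw]
  -- iteration 5/6 --
  LT 180: heading 297 -> 117
  FD 17: (0,0) -> (-7.718,15.147) [heading=117, draw]
  FD 4: (-7.718,15.147) -> (-9.534,18.711) [heading=117, draw]
  -- iteration 6/6 --
  LT 180: heading 117 -> 297
  FD 17: (-9.534,18.711) -> (-1.816,3.564) [heading=297, draw]
  FD 4: (-1.816,3.564) -> (0,0) [heading=297, draw]
]
BK 18: (0,0) -> (-8.172,16.038) [heading=297, draw]
FD 8: (-8.172,16.038) -> (-4.54,8.91) [heading=297, draw]
RT 270: heading 297 -> 27
Final: pos=(-4.54,8.91), heading=27, 14 segment(s) drawn

Answer: 27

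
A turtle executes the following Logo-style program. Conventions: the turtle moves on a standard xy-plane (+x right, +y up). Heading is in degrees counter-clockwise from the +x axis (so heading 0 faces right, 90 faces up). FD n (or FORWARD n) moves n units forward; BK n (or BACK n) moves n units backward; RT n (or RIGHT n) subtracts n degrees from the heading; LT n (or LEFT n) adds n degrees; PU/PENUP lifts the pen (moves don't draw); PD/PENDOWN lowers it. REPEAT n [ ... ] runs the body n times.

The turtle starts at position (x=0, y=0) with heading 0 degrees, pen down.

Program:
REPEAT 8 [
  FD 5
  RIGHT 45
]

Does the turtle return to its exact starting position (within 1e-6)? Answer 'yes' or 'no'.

Executing turtle program step by step:
Start: pos=(0,0), heading=0, pen down
REPEAT 8 [
  -- iteration 1/8 --
  FD 5: (0,0) -> (5,0) [heading=0, draw]
  RT 45: heading 0 -> 315
  -- iteration 2/8 --
  FD 5: (5,0) -> (8.536,-3.536) [heading=315, draw]
  RT 45: heading 315 -> 270
  -- iteration 3/8 --
  FD 5: (8.536,-3.536) -> (8.536,-8.536) [heading=270, draw]
  RT 45: heading 270 -> 225
  -- iteration 4/8 --
  FD 5: (8.536,-8.536) -> (5,-12.071) [heading=225, draw]
  RT 45: heading 225 -> 180
  -- iteration 5/8 --
  FD 5: (5,-12.071) -> (0,-12.071) [heading=180, draw]
  RT 45: heading 180 -> 135
  -- iteration 6/8 --
  FD 5: (0,-12.071) -> (-3.536,-8.536) [heading=135, draw]
  RT 45: heading 135 -> 90
  -- iteration 7/8 --
  FD 5: (-3.536,-8.536) -> (-3.536,-3.536) [heading=90, draw]
  RT 45: heading 90 -> 45
  -- iteration 8/8 --
  FD 5: (-3.536,-3.536) -> (0,0) [heading=45, draw]
  RT 45: heading 45 -> 0
]
Final: pos=(0,0), heading=0, 8 segment(s) drawn

Start position: (0, 0)
Final position: (0, 0)
Distance = 0; < 1e-6 -> CLOSED

Answer: yes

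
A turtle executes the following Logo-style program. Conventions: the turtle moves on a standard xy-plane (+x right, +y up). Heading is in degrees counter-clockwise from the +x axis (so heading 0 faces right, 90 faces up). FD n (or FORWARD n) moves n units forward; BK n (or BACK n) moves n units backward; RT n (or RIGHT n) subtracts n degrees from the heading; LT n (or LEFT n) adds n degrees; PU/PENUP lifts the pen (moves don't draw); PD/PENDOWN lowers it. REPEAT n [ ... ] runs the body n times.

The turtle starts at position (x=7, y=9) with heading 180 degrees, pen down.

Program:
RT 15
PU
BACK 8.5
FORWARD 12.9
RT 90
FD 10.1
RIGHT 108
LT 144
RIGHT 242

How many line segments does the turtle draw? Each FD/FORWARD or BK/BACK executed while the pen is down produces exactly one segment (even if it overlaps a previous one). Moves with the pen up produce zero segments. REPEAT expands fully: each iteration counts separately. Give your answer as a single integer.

Executing turtle program step by step:
Start: pos=(7,9), heading=180, pen down
RT 15: heading 180 -> 165
PU: pen up
BK 8.5: (7,9) -> (15.21,6.8) [heading=165, move]
FD 12.9: (15.21,6.8) -> (2.75,10.139) [heading=165, move]
RT 90: heading 165 -> 75
FD 10.1: (2.75,10.139) -> (5.364,19.895) [heading=75, move]
RT 108: heading 75 -> 327
LT 144: heading 327 -> 111
RT 242: heading 111 -> 229
Final: pos=(5.364,19.895), heading=229, 0 segment(s) drawn
Segments drawn: 0

Answer: 0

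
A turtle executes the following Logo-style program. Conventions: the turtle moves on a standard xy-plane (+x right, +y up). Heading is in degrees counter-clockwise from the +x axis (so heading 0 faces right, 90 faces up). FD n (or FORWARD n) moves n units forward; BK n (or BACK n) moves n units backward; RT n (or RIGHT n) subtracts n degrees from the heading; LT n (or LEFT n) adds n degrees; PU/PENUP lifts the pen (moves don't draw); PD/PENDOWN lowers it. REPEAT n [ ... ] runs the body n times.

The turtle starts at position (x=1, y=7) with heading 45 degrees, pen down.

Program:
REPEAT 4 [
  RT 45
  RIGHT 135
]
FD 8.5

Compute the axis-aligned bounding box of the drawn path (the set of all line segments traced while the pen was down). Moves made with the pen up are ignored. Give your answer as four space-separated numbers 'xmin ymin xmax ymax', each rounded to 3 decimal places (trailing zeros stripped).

Executing turtle program step by step:
Start: pos=(1,7), heading=45, pen down
REPEAT 4 [
  -- iteration 1/4 --
  RT 45: heading 45 -> 0
  RT 135: heading 0 -> 225
  -- iteration 2/4 --
  RT 45: heading 225 -> 180
  RT 135: heading 180 -> 45
  -- iteration 3/4 --
  RT 45: heading 45 -> 0
  RT 135: heading 0 -> 225
  -- iteration 4/4 --
  RT 45: heading 225 -> 180
  RT 135: heading 180 -> 45
]
FD 8.5: (1,7) -> (7.01,13.01) [heading=45, draw]
Final: pos=(7.01,13.01), heading=45, 1 segment(s) drawn

Segment endpoints: x in {1, 7.01}, y in {7, 13.01}
xmin=1, ymin=7, xmax=7.01, ymax=13.01

Answer: 1 7 7.01 13.01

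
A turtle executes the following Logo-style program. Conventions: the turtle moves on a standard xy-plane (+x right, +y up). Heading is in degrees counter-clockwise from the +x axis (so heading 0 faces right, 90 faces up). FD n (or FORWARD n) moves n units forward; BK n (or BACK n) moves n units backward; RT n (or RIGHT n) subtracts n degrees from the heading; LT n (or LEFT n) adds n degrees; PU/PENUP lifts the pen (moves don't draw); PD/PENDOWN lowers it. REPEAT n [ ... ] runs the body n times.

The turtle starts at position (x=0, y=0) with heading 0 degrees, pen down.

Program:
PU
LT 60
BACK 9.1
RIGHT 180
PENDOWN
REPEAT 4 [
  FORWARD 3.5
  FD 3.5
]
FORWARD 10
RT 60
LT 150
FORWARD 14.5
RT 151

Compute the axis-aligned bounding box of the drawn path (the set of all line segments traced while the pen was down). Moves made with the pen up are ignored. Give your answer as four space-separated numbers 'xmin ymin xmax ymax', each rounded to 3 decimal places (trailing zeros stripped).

Answer: -23.55 -48.04 -4.55 -7.881

Derivation:
Executing turtle program step by step:
Start: pos=(0,0), heading=0, pen down
PU: pen up
LT 60: heading 0 -> 60
BK 9.1: (0,0) -> (-4.55,-7.881) [heading=60, move]
RT 180: heading 60 -> 240
PD: pen down
REPEAT 4 [
  -- iteration 1/4 --
  FD 3.5: (-4.55,-7.881) -> (-6.3,-10.912) [heading=240, draw]
  FD 3.5: (-6.3,-10.912) -> (-8.05,-13.943) [heading=240, draw]
  -- iteration 2/4 --
  FD 3.5: (-8.05,-13.943) -> (-9.8,-16.974) [heading=240, draw]
  FD 3.5: (-9.8,-16.974) -> (-11.55,-20.005) [heading=240, draw]
  -- iteration 3/4 --
  FD 3.5: (-11.55,-20.005) -> (-13.3,-23.036) [heading=240, draw]
  FD 3.5: (-13.3,-23.036) -> (-15.05,-26.067) [heading=240, draw]
  -- iteration 4/4 --
  FD 3.5: (-15.05,-26.067) -> (-16.8,-29.098) [heading=240, draw]
  FD 3.5: (-16.8,-29.098) -> (-18.55,-32.13) [heading=240, draw]
]
FD 10: (-18.55,-32.13) -> (-23.55,-40.79) [heading=240, draw]
RT 60: heading 240 -> 180
LT 150: heading 180 -> 330
FD 14.5: (-23.55,-40.79) -> (-10.993,-48.04) [heading=330, draw]
RT 151: heading 330 -> 179
Final: pos=(-10.993,-48.04), heading=179, 10 segment(s) drawn

Segment endpoints: x in {-23.55, -18.55, -16.8, -15.05, -13.3, -11.55, -10.993, -9.8, -8.05, -6.3, -4.55}, y in {-48.04, -40.79, -32.13, -29.098, -26.067, -23.036, -20.005, -16.974, -13.943, -10.912, -7.881}
xmin=-23.55, ymin=-48.04, xmax=-4.55, ymax=-7.881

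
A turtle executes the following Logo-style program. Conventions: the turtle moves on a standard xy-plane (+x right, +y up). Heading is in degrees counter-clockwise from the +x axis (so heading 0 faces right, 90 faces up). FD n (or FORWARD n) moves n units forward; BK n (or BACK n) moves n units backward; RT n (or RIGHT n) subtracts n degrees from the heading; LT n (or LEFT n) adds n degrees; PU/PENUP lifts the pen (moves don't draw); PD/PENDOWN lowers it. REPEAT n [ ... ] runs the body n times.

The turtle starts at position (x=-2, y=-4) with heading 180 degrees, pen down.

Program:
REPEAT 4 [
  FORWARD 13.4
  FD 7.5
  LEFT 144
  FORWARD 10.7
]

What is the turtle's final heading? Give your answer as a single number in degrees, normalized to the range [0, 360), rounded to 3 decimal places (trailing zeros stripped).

Executing turtle program step by step:
Start: pos=(-2,-4), heading=180, pen down
REPEAT 4 [
  -- iteration 1/4 --
  FD 13.4: (-2,-4) -> (-15.4,-4) [heading=180, draw]
  FD 7.5: (-15.4,-4) -> (-22.9,-4) [heading=180, draw]
  LT 144: heading 180 -> 324
  FD 10.7: (-22.9,-4) -> (-14.244,-10.289) [heading=324, draw]
  -- iteration 2/4 --
  FD 13.4: (-14.244,-10.289) -> (-3.403,-18.166) [heading=324, draw]
  FD 7.5: (-3.403,-18.166) -> (2.665,-22.574) [heading=324, draw]
  LT 144: heading 324 -> 108
  FD 10.7: (2.665,-22.574) -> (-0.642,-12.398) [heading=108, draw]
  -- iteration 3/4 --
  FD 13.4: (-0.642,-12.398) -> (-4.782,0.346) [heading=108, draw]
  FD 7.5: (-4.782,0.346) -> (-7.1,7.479) [heading=108, draw]
  LT 144: heading 108 -> 252
  FD 10.7: (-7.1,7.479) -> (-10.406,-2.697) [heading=252, draw]
  -- iteration 4/4 --
  FD 13.4: (-10.406,-2.697) -> (-14.547,-15.441) [heading=252, draw]
  FD 7.5: (-14.547,-15.441) -> (-16.865,-22.574) [heading=252, draw]
  LT 144: heading 252 -> 36
  FD 10.7: (-16.865,-22.574) -> (-8.208,-16.285) [heading=36, draw]
]
Final: pos=(-8.208,-16.285), heading=36, 12 segment(s) drawn

Answer: 36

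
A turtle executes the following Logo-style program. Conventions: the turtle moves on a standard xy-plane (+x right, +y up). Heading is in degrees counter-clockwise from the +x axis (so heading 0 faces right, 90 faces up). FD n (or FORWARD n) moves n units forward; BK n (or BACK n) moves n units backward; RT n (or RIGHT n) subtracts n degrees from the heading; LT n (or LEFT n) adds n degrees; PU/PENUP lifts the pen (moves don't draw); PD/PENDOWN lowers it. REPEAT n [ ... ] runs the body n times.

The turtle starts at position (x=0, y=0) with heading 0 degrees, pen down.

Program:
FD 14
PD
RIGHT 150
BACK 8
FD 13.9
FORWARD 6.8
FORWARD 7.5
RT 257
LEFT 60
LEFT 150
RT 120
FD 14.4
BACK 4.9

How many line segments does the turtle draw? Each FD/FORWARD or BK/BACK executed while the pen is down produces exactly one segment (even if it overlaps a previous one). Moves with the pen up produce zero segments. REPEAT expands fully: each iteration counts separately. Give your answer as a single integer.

Executing turtle program step by step:
Start: pos=(0,0), heading=0, pen down
FD 14: (0,0) -> (14,0) [heading=0, draw]
PD: pen down
RT 150: heading 0 -> 210
BK 8: (14,0) -> (20.928,4) [heading=210, draw]
FD 13.9: (20.928,4) -> (8.89,-2.95) [heading=210, draw]
FD 6.8: (8.89,-2.95) -> (3.001,-6.35) [heading=210, draw]
FD 7.5: (3.001,-6.35) -> (-3.494,-10.1) [heading=210, draw]
RT 257: heading 210 -> 313
LT 60: heading 313 -> 13
LT 150: heading 13 -> 163
RT 120: heading 163 -> 43
FD 14.4: (-3.494,-10.1) -> (7.038,-0.279) [heading=43, draw]
BK 4.9: (7.038,-0.279) -> (3.454,-3.621) [heading=43, draw]
Final: pos=(3.454,-3.621), heading=43, 7 segment(s) drawn
Segments drawn: 7

Answer: 7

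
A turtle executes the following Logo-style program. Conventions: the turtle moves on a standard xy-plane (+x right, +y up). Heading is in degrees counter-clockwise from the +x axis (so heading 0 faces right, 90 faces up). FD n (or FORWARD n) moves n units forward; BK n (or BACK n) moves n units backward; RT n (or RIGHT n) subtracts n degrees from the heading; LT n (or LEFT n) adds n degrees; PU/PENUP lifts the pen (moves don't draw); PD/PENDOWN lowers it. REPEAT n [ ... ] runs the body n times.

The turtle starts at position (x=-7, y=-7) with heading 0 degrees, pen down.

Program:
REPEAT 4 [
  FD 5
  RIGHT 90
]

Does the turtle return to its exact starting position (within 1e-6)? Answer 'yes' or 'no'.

Answer: yes

Derivation:
Executing turtle program step by step:
Start: pos=(-7,-7), heading=0, pen down
REPEAT 4 [
  -- iteration 1/4 --
  FD 5: (-7,-7) -> (-2,-7) [heading=0, draw]
  RT 90: heading 0 -> 270
  -- iteration 2/4 --
  FD 5: (-2,-7) -> (-2,-12) [heading=270, draw]
  RT 90: heading 270 -> 180
  -- iteration 3/4 --
  FD 5: (-2,-12) -> (-7,-12) [heading=180, draw]
  RT 90: heading 180 -> 90
  -- iteration 4/4 --
  FD 5: (-7,-12) -> (-7,-7) [heading=90, draw]
  RT 90: heading 90 -> 0
]
Final: pos=(-7,-7), heading=0, 4 segment(s) drawn

Start position: (-7, -7)
Final position: (-7, -7)
Distance = 0; < 1e-6 -> CLOSED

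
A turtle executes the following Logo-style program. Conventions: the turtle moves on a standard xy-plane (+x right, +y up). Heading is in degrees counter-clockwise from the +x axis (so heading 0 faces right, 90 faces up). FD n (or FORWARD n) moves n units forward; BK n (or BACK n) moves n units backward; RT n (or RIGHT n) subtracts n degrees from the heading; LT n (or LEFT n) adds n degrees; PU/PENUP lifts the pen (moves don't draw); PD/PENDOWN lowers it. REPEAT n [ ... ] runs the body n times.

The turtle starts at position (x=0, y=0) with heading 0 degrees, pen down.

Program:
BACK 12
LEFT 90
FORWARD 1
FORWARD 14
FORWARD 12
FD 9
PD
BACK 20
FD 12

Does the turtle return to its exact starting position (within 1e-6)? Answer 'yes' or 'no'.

Answer: no

Derivation:
Executing turtle program step by step:
Start: pos=(0,0), heading=0, pen down
BK 12: (0,0) -> (-12,0) [heading=0, draw]
LT 90: heading 0 -> 90
FD 1: (-12,0) -> (-12,1) [heading=90, draw]
FD 14: (-12,1) -> (-12,15) [heading=90, draw]
FD 12: (-12,15) -> (-12,27) [heading=90, draw]
FD 9: (-12,27) -> (-12,36) [heading=90, draw]
PD: pen down
BK 20: (-12,36) -> (-12,16) [heading=90, draw]
FD 12: (-12,16) -> (-12,28) [heading=90, draw]
Final: pos=(-12,28), heading=90, 7 segment(s) drawn

Start position: (0, 0)
Final position: (-12, 28)
Distance = 30.463; >= 1e-6 -> NOT closed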